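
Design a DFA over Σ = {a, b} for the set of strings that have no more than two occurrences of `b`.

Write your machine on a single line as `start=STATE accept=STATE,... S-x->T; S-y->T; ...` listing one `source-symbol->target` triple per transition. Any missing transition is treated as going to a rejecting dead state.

Count `b`s, saturating at 3: states q0 through q2 mean 0 through 2 `b`s seen; q3 means more than 2. Each `b` increments (capped at q3); other symbols loop. Accept from {q0, q1, q2}.
With 4 states:
        a   b  
>* q0   q0  q1 
 * q1   q1  q2 
 * q2   q2  q3 
   q3   q3  q3 
(> = start, * = accepting)

start=q0; accept=q0,q1,q2; q0-a->q0; q0-b->q1; q1-a->q1; q1-b->q2; q2-a->q2; q2-b->q3; q3-a->q3; q3-b->q3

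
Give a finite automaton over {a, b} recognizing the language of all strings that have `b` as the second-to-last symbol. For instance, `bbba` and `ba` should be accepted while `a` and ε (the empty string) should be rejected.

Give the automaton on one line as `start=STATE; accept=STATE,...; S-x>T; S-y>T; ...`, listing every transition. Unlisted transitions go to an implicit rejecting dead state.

Because acceptance depends on a position counted from the end, the machine has to buffer the most recent 2 symbols. Make each state the string of the last up-to-2 symbols read; on input `x` shift the window left and append `x`. Accept when the buffered window has length 2 and begins with `b`.
With 7 states:
        a   b  
>  S0   S1  S2 
   S1   S3  S4 
   S2   S5  S6 
   S3   S3  S4 
   S4   S5  S6 
 * S5   S3  S4 
 * S6   S5  S6 
(> = start, * = accepting)

start=S0; accept=S5,S6; S0-a>S1; S0-b>S2; S1-a>S3; S1-b>S4; S2-a>S5; S2-b>S6; S3-a>S3; S3-b>S4; S4-a>S5; S4-b>S6; S5-a>S3; S5-b>S4; S6-a>S5; S6-b>S6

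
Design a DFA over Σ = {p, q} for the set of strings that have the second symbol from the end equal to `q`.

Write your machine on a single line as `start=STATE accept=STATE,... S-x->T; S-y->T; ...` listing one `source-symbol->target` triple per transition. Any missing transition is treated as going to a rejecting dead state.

start=S0; accept=S5,S6; S0-p->S1; S0-q->S2; S1-p->S3; S1-q->S4; S2-p->S5; S2-q->S6; S3-p->S3; S3-q->S4; S4-p->S5; S4-q->S6; S5-p->S3; S5-q->S4; S6-p->S5; S6-q->S6

Because acceptance depends on a position counted from the end, the machine has to buffer the most recent 2 symbols. Make each state the string of the last up-to-2 symbols read; on input `x` shift the window left and append `x`. Accept when the buffered window has length 2 and begins with `q`.
With 7 states:
        p   q  
>  S0   S1  S2 
   S1   S3  S4 
   S2   S5  S6 
   S3   S3  S4 
   S4   S5  S6 
 * S5   S3  S4 
 * S6   S5  S6 
(> = start, * = accepting)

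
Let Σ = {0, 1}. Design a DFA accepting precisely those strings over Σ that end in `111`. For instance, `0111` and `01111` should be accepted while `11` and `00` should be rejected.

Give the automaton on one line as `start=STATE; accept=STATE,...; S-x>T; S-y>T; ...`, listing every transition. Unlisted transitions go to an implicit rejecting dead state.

start=A; accept=D; A-0>A; A-1>B; B-0>A; B-1>C; C-0>A; C-1>D; D-0>A; D-1>D

Remember how much of `111` the current input suffix matches. State A means no match yet; B means the last symbol is `1`; C means the last 2 symbols are `11`; D means the last 3 symbols are `111`. Only D accepts. On a mismatch, fall back to the longest proper suffix that is still a prefix of `111`.
With 4 states:
       0  1 
>  A   A  B 
   B   A  C 
   C   A  D 
 * D   A  D 
(> = start, * = accepting)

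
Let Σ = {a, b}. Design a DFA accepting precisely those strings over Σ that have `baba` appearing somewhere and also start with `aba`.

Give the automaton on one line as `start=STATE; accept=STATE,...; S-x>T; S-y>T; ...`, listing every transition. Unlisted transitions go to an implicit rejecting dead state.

start=S0; accept=S12; S0-a>S1; S0-b>S2; S1-a>S3; S1-b>S4; S2-a>S5; S2-b>S2; S3-a>S3; S3-b>S2; S4-a>S6; S4-b>S2; S5-a>S3; S5-b>S7; S6-a>S8; S6-b>S9; S7-a>S10; S7-b>S2; S8-a>S8; S8-b>S11; S9-a>S12; S9-b>S11; S10-a>S10; S10-b>S10; S11-a>S6; S11-b>S11; S12-a>S12; S12-b>S12

Run two small machines in parallel and take their product. One (5 states) tracks whether and how much of `baba` has been seen; the other (5 states) tracks whether the input so far still matches the prefix `aba`. Each combined state is a pair, one component from each; accept when both components accept.
With 13 states:
          a    b  
>  S0     S1   S2 
   S1     S3   S4 
   S2     S5   S2 
   S3     S3   S2 
   S4     S6   S2 
   S5     S3   S7 
   S6     S8   S9 
   S7    S10   S2 
   S8     S8  S11 
   S9    S12  S11 
   S10   S10  S10 
   S11    S6  S11 
 * S12   S12  S12 
(> = start, * = accepting)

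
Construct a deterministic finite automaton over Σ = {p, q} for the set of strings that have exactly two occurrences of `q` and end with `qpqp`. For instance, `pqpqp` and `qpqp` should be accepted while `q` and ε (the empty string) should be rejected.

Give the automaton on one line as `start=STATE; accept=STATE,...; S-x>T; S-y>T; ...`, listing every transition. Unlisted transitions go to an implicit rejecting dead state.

Build one automaton per condition and run them in lockstep. The first has 4 states tracking the count of `q`s, saturating at 3; the second has 5 states tracking how much of the suffix `qpqp` has currently been matched. A product state is a pair (one from each), accepting exactly when both do.
With 14 states:
       p  q 
>  A   A  B 
   B   C  D 
   C   E  F 
   D   G  H 
   E   E  D 
   F   I  H 
   G   J  K 
   H   L  H 
 * I   J  K 
   J   J  H 
   K   M  H 
   L   N  K 
   M   N  K 
   N   N  H 
(> = start, * = accepting)

start=A; accept=I; A-p>A; A-q>B; B-p>C; B-q>D; C-p>E; C-q>F; D-p>G; D-q>H; E-p>E; E-q>D; F-p>I; F-q>H; G-p>J; G-q>K; H-p>L; H-q>H; I-p>J; I-q>K; J-p>J; J-q>H; K-p>M; K-q>H; L-p>N; L-q>K; M-p>N; M-q>K; N-p>N; N-q>H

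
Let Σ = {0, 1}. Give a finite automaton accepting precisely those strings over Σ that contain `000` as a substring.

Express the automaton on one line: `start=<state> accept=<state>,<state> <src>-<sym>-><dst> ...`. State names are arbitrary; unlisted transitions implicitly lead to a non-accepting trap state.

start=S0 accept=S3 S0-0->S1 S0-1->S0 S1-0->S2 S1-1->S0 S2-0->S3 S2-1->S0 S3-0->S3 S3-1->S3

Track how much of `000` has been matched so far: state S0 is no progress, S3 is the absorbing accept state reached once `000` has occurred. Intermediate states record partial matches; on a mismatch, fall back to the longest reusable overlap.
A 4-state machine:
        0   1  
>  S0   S1  S0 
   S1   S2  S0 
   S2   S3  S0 
 * S3   S3  S3 
(> = start, * = accepting)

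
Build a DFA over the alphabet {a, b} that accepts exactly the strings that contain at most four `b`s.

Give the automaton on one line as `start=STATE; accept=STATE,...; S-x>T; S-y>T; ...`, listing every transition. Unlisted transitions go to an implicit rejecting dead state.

Count `b`s, saturating at 5: states s0 through s4 mean 0 through 4 `b`s seen; s5 means more than 4. Each `b` increments (capped at s5); other symbols loop. Accept from {s0, s1, s2, s3, s4}.
With 6 states:
        a   b  
>* s0   s0  s1 
 * s1   s1  s2 
 * s2   s2  s3 
 * s3   s3  s4 
 * s4   s4  s5 
   s5   s5  s5 
(> = start, * = accepting)

start=s0; accept=s0,s1,s2,s3,s4; s0-a>s0; s0-b>s1; s1-a>s1; s1-b>s2; s2-a>s2; s2-b>s3; s3-a>s3; s3-b>s4; s4-a>s4; s4-b>s5; s5-a>s5; s5-b>s5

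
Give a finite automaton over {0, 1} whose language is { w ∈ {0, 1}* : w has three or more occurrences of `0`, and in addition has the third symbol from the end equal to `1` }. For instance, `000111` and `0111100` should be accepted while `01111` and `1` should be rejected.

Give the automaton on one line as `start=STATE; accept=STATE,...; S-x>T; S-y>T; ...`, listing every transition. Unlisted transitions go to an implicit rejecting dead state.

Handle the two conditions separately and then intersect. The first has 5 states tracking the count of `0`s, saturating at 4; the second has 15 states tracking the last 3 symbols read. A product state is a pair (one from each), accepting exactly when both do. After merging equivalent states the machine shrinks.
15 states suffice.
          0    1  
>  q0     q1   q0 
   q1     q2   q3 
   q2     q4   q5 
   q3     q6   q3 
   q4     q4   q7 
   q5     q8   q9 
   q6    q10   q5 
   q7     q8  q11 
   q8    q10  q12 
   q9    q13   q9 
 * q10    q4   q7 
   q11   q13  q14 
 * q12    q8  q11 
 * q13   q10  q12 
 * q14   q13  q14 
(> = start, * = accepting)

start=q0; accept=q10,q12,q13,q14; q0-0>q1; q0-1>q0; q1-0>q2; q1-1>q3; q2-0>q4; q2-1>q5; q3-0>q6; q3-1>q3; q4-0>q4; q4-1>q7; q5-0>q8; q5-1>q9; q6-0>q10; q6-1>q5; q7-0>q8; q7-1>q11; q8-0>q10; q8-1>q12; q9-0>q13; q9-1>q9; q10-0>q4; q10-1>q7; q11-0>q13; q11-1>q14; q12-0>q8; q12-1>q11; q13-0>q10; q13-1>q12; q14-0>q13; q14-1>q14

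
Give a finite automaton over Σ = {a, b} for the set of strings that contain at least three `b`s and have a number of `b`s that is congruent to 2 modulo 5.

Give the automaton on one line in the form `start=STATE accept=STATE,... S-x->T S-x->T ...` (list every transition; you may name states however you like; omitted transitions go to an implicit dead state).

Build one automaton per condition and run them in lockstep. One (5 states) tracks the count of `b`s, saturating at 4; the other (5 states) tracks the count of `b`s modulo 5. Each combined state is a pair, one component from each; accept when both components accept. Minimizing collapses redundant product states.
        a   b  
>  q0   q0  q1 
   q1   q1  q2 
   q2   q2  q3 
   q3   q3  q4 
   q4   q4  q5 
   q5   q5  q6 
   q6   q6  q7 
 * q7   q7  q3 
(> = start, * = accepting)

start=q0 accept=q7 q0-a->q0 q0-b->q1 q1-a->q1 q1-b->q2 q2-a->q2 q2-b->q3 q3-a->q3 q3-b->q4 q4-a->q4 q4-b->q5 q5-a->q5 q5-b->q6 q6-a->q6 q6-b->q7 q7-a->q7 q7-b->q3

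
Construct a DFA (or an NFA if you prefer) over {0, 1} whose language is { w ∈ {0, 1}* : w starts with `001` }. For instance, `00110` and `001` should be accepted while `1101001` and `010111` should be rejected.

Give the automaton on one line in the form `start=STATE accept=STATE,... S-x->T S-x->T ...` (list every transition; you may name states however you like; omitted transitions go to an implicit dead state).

Check the first 3 symbols one by one: A through C record how many have matched `001` so far; any wrong symbol goes to the dead state E. After all 3 match we enter the accepting sink D.
A 5-state machine:
       0  1 
>  A   B  E 
   B   C  E 
   C   E  D 
 * D   D  D 
   E   E  E 
(> = start, * = accepting)

start=A accept=D A-0->B A-1->E B-0->C B-1->E C-0->E C-1->D D-0->D D-1->D E-0->E E-1->E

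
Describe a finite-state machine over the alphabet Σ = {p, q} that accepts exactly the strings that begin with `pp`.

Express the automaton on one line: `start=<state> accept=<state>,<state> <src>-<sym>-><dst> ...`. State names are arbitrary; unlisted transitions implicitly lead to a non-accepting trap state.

start=s0 accept=s2 s0-p->s1 s0-q->s3 s1-p->s2 s1-q->s3 s2-p->s2 s2-q->s2 s3-p->s3 s3-q->s3

Walk along `pp` while the input agrees: from s0 take `p` to s1, and so on. Any deviation drops to the rejecting sink s3. Once s2 is reached the prefix is confirmed and every continuation is accepted.
        p   q  
>  s0   s1  s3 
   s1   s2  s3 
 * s2   s2  s2 
   s3   s3  s3 
(> = start, * = accepting)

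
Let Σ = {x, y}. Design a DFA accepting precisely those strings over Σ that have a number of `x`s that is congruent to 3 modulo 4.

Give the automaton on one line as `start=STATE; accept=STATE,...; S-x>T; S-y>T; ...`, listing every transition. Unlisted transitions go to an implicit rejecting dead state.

Keep the running count of `x`s modulo 4: each `x` advances along the cycle S0 → S1 → S2 → S3 → S0 while other symbols loop. Accept at S3.
With 4 states:
        x   y  
>  S0   S1  S0 
   S1   S2  S1 
   S2   S3  S2 
 * S3   S0  S3 
(> = start, * = accepting)

start=S0; accept=S3; S0-x>S1; S0-y>S0; S1-x>S2; S1-y>S1; S2-x>S3; S2-y>S2; S3-x>S0; S3-y>S3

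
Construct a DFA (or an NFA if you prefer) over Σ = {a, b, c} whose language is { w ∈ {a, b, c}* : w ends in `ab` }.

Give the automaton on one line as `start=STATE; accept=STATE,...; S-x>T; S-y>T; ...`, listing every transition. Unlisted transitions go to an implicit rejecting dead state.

start=q0; accept=q2; q0-a>q1; q0-b>q0; q0-c>q0; q1-a>q1; q1-b>q2; q1-c>q0; q2-a>q1; q2-b>q0; q2-c>q0

Remember how much of `ab` the current input suffix matches. State q0 means no match yet; q1 means the last symbol is `a`; q2 means the last 2 symbols are `ab`. Only q2 accepts. On a mismatch, fall back to the longest proper suffix that is still a prefix of `ab`.
With 3 states:
        a   b   c  
>  q0   q1  q0  q0 
   q1   q1  q2  q0 
 * q2   q1  q0  q0 
(> = start, * = accepting)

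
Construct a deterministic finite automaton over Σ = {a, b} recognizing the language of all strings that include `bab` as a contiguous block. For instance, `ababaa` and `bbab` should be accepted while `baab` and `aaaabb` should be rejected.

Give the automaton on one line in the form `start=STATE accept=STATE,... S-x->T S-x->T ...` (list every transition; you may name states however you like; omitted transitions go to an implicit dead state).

start=q0 accept=q3 q0-a->q0 q0-b->q1 q1-a->q2 q1-b->q1 q2-a->q0 q2-b->q3 q3-a->q3 q3-b->q3

States q0..q2 record the length of the longest prefix of `bab` that matches the current input suffix. Reaching q3 means `bab` has been seen, and we stay there forever. Accept from q3.
4 states suffice.
        a   b  
>  q0   q0  q1 
   q1   q2  q1 
   q2   q0  q3 
 * q3   q3  q3 
(> = start, * = accepting)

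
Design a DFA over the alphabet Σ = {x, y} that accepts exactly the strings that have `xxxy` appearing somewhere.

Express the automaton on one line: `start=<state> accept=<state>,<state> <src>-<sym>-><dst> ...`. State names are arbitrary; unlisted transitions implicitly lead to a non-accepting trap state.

start=A accept=E A-x->B A-y->A B-x->C B-y->A C-x->D C-y->A D-x->D D-y->E E-x->E E-y->E

States A..D record the length of the longest prefix of `xxxy` that matches the current input suffix. Reaching E means `xxxy` has been seen, and we stay there forever. Accept from E.
A 5-state machine:
       x  y 
>  A   B  A 
   B   C  A 
   C   D  A 
   D   D  E 
 * E   E  E 
(> = start, * = accepting)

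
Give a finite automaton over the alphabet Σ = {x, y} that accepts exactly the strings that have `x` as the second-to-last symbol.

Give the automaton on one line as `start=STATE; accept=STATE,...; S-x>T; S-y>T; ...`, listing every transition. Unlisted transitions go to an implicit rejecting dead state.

Because acceptance depends on a position counted from the end, the machine has to buffer the most recent 2 symbols. Make each state the string of the last up-to-2 symbols read; on input `x` shift the window left and append `x`. Accept when the buffered window has length 2 and begins with `x`.
A 7-state machine:
        x   y  
>  q0   q1  q2 
   q1   q3  q4 
   q2   q5  q6 
 * q3   q3  q4 
 * q4   q5  q6 
   q5   q3  q4 
   q6   q5  q6 
(> = start, * = accepting)

start=q0; accept=q3,q4; q0-x>q1; q0-y>q2; q1-x>q3; q1-y>q4; q2-x>q5; q2-y>q6; q3-x>q3; q3-y>q4; q4-x>q5; q4-y>q6; q5-x>q3; q5-y>q4; q6-x>q5; q6-y>q6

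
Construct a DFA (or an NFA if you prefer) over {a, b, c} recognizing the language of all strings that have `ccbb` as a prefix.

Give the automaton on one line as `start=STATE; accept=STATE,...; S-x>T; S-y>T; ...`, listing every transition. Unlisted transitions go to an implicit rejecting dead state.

Walk along `ccbb` while the input agrees: from q0 take `c` to q1, and so on. Any deviation drops to the rejecting sink q5. Once q4 is reached the prefix is confirmed and every continuation is accepted.
With 6 states:
        a   b   c  
>  q0   q5  q5  q1 
   q1   q5  q5  q2 
   q2   q5  q3  q5 
   q3   q5  q4  q5 
 * q4   q4  q4  q4 
   q5   q5  q5  q5 
(> = start, * = accepting)

start=q0; accept=q4; q0-a>q5; q0-b>q5; q0-c>q1; q1-a>q5; q1-b>q5; q1-c>q2; q2-a>q5; q2-b>q3; q2-c>q5; q3-a>q5; q3-b>q4; q3-c>q5; q4-a>q4; q4-b>q4; q4-c>q4; q5-a>q5; q5-b>q5; q5-c>q5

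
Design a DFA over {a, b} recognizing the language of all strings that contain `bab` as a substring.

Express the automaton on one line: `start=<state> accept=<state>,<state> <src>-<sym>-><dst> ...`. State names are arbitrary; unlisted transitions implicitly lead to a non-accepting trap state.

start=q0 accept=q3 q0-a->q0 q0-b->q1 q1-a->q2 q1-b->q1 q2-a->q0 q2-b->q3 q3-a->q3 q3-b->q3

States q0..q2 record the length of the longest prefix of `bab` that matches the current input suffix. Reaching q3 means `bab` has been seen, and we stay there forever. Accept from q3.
A 4-state machine:
        a   b  
>  q0   q0  q1 
   q1   q2  q1 
   q2   q0  q3 
 * q3   q3  q3 
(> = start, * = accepting)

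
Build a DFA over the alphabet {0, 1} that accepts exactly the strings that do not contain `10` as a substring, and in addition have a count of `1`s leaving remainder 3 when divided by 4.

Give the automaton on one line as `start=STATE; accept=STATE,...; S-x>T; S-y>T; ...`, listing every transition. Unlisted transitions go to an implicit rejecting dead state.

start=A; accept=F; A-0>A; A-1>B; B-0>C; B-1>D; C-0>C; C-1>E; D-0>E; D-1>F; E-0>E; E-1>G; F-0>G; F-1>H; G-0>G; G-1>I; H-0>I; H-1>B; I-0>I; I-1>C

Handle the two conditions separately and then intersect. The first has 3 states tracking partial matches of the forbidden pattern `10`; the second has 4 states tracking the count of `1`s modulo 4. A product state is a pair (one from each), accepting exactly when both do.
9 states suffice.
       0  1 
>  A   A  B 
   B   C  D 
   C   C  E 
   D   E  F 
   E   E  G 
 * F   G  H 
   G   G  I 
   H   I  B 
   I   I  C 
(> = start, * = accepting)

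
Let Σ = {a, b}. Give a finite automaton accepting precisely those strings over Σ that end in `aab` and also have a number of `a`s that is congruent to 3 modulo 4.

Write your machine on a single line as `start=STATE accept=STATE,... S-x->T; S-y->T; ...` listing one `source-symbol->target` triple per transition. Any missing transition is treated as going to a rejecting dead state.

Run two small machines in parallel and take their product. The first has 4 states tracking how much of the suffix `aab` has currently been matched; the second has 4 states tracking the count of `a`s modulo 4. A product state is a pair (one from each), accepting exactly when both do.
16 states suffice.
          a    b  
>  q0     q1   q0 
   q1     q2   q3 
   q2     q4   q5 
   q3     q6   q3 
   q4     q7   q8 
   q5     q9  q10 
   q6     q4  q10 
   q7    q11  q12 
 * q8    q13  q14 
   q9     q7  q14 
   q10    q9  q10 
   q11    q2  q15 
   q12    q1   q0 
   q13   q11   q0 
   q14   q13  q14 
   q15    q6   q3 
(> = start, * = accepting)

start=q0; accept=q8; q0-a->q1; q0-b->q0; q1-a->q2; q1-b->q3; q2-a->q4; q2-b->q5; q3-a->q6; q3-b->q3; q4-a->q7; q4-b->q8; q5-a->q9; q5-b->q10; q6-a->q4; q6-b->q10; q7-a->q11; q7-b->q12; q8-a->q13; q8-b->q14; q9-a->q7; q9-b->q14; q10-a->q9; q10-b->q10; q11-a->q2; q11-b->q15; q12-a->q1; q12-b->q0; q13-a->q11; q13-b->q0; q14-a->q13; q14-b->q14; q15-a->q6; q15-b->q3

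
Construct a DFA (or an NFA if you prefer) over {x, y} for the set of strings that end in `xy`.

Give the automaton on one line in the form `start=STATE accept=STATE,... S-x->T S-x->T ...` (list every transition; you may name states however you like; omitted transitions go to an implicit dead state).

start=S0 accept=S2 S0-x->S1 S0-y->S0 S1-x->S1 S1-y->S2 S2-x->S1 S2-y->S0

Remember how much of `xy` the current input suffix matches. State S0 means no match yet; S1 means the last symbol is `x`; S2 means the last 2 symbols are `xy`. Only S2 accepts. On a mismatch, fall back to the longest proper suffix that is still a prefix of `xy`.
3 states suffice.
        x   y  
>  S0   S1  S0 
   S1   S1  S2 
 * S2   S1  S0 
(> = start, * = accepting)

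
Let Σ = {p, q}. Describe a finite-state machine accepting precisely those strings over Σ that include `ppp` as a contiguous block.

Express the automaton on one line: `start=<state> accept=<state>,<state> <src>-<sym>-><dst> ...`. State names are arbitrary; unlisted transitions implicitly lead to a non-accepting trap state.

States S0..S2 record the length of the longest prefix of `ppp` that matches the current input suffix. Reaching S3 means `ppp` has been seen, and we stay there forever. Accept from S3.
A 4-state machine:
        p   q  
>  S0   S1  S0 
   S1   S2  S0 
   S2   S3  S0 
 * S3   S3  S3 
(> = start, * = accepting)

start=S0 accept=S3 S0-p->S1 S0-q->S0 S1-p->S2 S1-q->S0 S2-p->S3 S2-q->S0 S3-p->S3 S3-q->S3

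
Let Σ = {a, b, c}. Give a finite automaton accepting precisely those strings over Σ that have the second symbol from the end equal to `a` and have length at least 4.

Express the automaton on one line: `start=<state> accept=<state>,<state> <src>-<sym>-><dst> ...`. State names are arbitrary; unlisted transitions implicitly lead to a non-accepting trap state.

start=q0 accept=q4,q5 q0-a->q1 q0-b->q1 q0-c->q1 q1-a->q2 q1-b->q2 q1-c->q2 q2-a->q3 q2-b->q2 q2-c->q2 q3-a->q4 q3-b->q5 q3-c->q5 q4-a->q4 q4-b->q5 q4-c->q5 q5-a->q3 q5-b->q2 q5-c->q2

Run two small machines in parallel and take their product. One (13 states) tracks the last 2 symbols read; the other (6 states) tracks the input length, saturating at 5. Each combined state is a pair, one component from each; accept when both components accept. Minimizing collapses redundant product states.
        a   b   c  
>  q0   q1  q1  q1 
   q1   q2  q2  q2 
   q2   q3  q2  q2 
   q3   q4  q5  q5 
 * q4   q4  q5  q5 
 * q5   q3  q2  q2 
(> = start, * = accepting)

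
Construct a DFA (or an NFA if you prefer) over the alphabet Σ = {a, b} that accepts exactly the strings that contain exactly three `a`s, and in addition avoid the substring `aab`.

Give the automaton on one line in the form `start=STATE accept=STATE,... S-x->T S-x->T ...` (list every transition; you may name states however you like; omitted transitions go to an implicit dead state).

start=s0 accept=s4,s8 s0-a->s1 s0-b->s0 s1-a->s2 s1-b->s3 s2-a->s4 s2-b->s5 s3-a->s6 s3-b->s3 s4-a->s5 s4-b->s5 s5-a->s5 s5-b->s5 s6-a->s4 s6-b->s7 s7-a->s8 s7-b->s7 s8-a->s5 s8-b->s8

Build one automaton per condition and run them in lockstep. The first has 5 states tracking the count of `a`s, saturating at 4; the second has 4 states tracking partial matches of the forbidden pattern `aab`. A product state is a pair (one from each), accepting exactly when both do. Equivalent product states are then merged.
With 9 states:
        a   b  
>  s0   s1  s0 
   s1   s2  s3 
   s2   s4  s5 
   s3   s6  s3 
 * s4   s5  s5 
   s5   s5  s5 
   s6   s4  s7 
   s7   s8  s7 
 * s8   s5  s8 
(> = start, * = accepting)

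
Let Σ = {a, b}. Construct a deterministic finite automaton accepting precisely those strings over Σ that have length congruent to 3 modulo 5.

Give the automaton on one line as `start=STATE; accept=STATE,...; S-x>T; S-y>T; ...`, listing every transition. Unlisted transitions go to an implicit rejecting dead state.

start=s0; accept=s3; s0-a>s1; s0-b>s1; s1-a>s2; s1-b>s2; s2-a>s3; s2-b>s3; s3-a>s4; s3-b>s4; s4-a>s0; s4-b>s0

Count input length modulo 5: every symbol advances one step around the cycle s0 → s1 → s2 → s3 → s4 → s0. Accept at s3.
A 5-state machine:
        a   b  
>  s0   s1  s1 
   s1   s2  s2 
   s2   s3  s3 
 * s3   s4  s4 
   s4   s0  s0 
(> = start, * = accepting)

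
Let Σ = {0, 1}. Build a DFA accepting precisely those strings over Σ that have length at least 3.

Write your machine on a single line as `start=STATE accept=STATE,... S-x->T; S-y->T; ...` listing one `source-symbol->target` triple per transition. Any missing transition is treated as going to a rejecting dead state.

Count input length up to 4: every symbol moves from S0 toward S4, which means 'more than 3' and absorbs. Accept from {S3, S4}.
A 5-state machine:
        0   1  
>  S0   S1  S1 
   S1   S2  S2 
   S2   S3  S3 
 * S3   S4  S4 
 * S4   S4  S4 
(> = start, * = accepting)

start=S0; accept=S3,S4; S0-0->S1; S0-1->S1; S1-0->S2; S1-1->S2; S2-0->S3; S2-1->S3; S3-0->S4; S3-1->S4; S4-0->S4; S4-1->S4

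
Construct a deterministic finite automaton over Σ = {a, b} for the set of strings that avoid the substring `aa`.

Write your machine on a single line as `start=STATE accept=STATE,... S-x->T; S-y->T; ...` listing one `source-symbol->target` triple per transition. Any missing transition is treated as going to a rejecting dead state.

start=S0; accept=S0,S1; S0-a->S1; S0-b->S0; S1-a->S2; S1-b->S0; S2-a->S2; S2-b->S2

This is the complement of 'contains `aa`'. Use the same substring-matching states — S0 through S2 holding how much of `aa` has just been matched — but flip the accepting set: everything except the trap S2 accepts.
        a   b  
>* S0   S1  S0 
 * S1   S2  S0 
   S2   S2  S2 
(> = start, * = accepting)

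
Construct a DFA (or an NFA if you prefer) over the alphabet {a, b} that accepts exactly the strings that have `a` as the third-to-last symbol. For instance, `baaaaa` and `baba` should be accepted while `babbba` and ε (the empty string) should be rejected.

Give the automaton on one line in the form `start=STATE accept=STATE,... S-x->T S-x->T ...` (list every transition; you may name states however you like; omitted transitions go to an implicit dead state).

Because acceptance depends on a position counted from the end, the machine has to buffer the most recent 3 symbols. Make each state the string of the last up-to-3 symbols read; on input `x` shift the window left and append `x`. Accept when the buffered window has length 3 and begins with `a`.
          a    b  
>  s0     s1   s2 
   s1     s3   s4 
   s2     s5   s6 
   s3     s7   s8 
   s4     s9  s10 
   s5    s11  s12 
   s6    s13  s14 
 * s7     s7   s8 
 * s8     s9  s10 
 * s9    s11  s12 
 * s10   s13  s14 
   s11    s7   s8 
   s12    s9  s10 
   s13   s11  s12 
   s14   s13  s14 
(> = start, * = accepting)

start=s0 accept=s7,s8,s9,s10 s0-a->s1 s0-b->s2 s1-a->s3 s1-b->s4 s2-a->s5 s2-b->s6 s3-a->s7 s3-b->s8 s4-a->s9 s4-b->s10 s5-a->s11 s5-b->s12 s6-a->s13 s6-b->s14 s7-a->s7 s7-b->s8 s8-a->s9 s8-b->s10 s9-a->s11 s9-b->s12 s10-a->s13 s10-b->s14 s11-a->s7 s11-b->s8 s12-a->s9 s12-b->s10 s13-a->s11 s13-b->s12 s14-a->s13 s14-b->s14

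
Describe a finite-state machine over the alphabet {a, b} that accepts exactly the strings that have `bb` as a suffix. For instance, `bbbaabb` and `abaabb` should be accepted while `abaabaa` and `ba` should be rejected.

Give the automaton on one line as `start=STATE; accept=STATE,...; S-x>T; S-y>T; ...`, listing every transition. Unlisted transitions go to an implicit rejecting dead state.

start=q0; accept=q2; q0-a>q0; q0-b>q1; q1-a>q0; q1-b>q2; q2-a>q0; q2-b>q2

Let each state record the length of the longest suffix of the input read so far that is also a prefix of `bb`. q1 means the last symbol is `b`; q2 means the last 2 symbols are `bb`. Accept only at q2, where the string currently ends in `bb`.
3 states suffice.
        a   b  
>  q0   q0  q1 
   q1   q0  q2 
 * q2   q0  q2 
(> = start, * = accepting)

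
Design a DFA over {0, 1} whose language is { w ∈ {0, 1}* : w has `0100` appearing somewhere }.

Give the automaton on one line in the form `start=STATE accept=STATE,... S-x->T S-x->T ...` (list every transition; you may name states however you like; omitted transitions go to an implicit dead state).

start=S0 accept=S4 S0-0->S1 S0-1->S0 S1-0->S1 S1-1->S2 S2-0->S3 S2-1->S0 S3-0->S4 S3-1->S2 S4-0->S4 S4-1->S4

Track how much of `0100` has been matched so far: state S0 is no progress, S4 is the absorbing accept state reached once `0100` has occurred. Intermediate states record partial matches; on a mismatch, fall back to the longest reusable overlap.
        0   1  
>  S0   S1  S0 
   S1   S1  S2 
   S2   S3  S0 
   S3   S4  S2 
 * S4   S4  S4 
(> = start, * = accepting)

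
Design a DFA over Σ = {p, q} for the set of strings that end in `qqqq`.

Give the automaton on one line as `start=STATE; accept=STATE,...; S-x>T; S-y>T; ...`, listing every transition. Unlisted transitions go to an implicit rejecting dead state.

Let each state record the length of the longest suffix of the input read so far that is also a prefix of `qqqq`. S1 means the last symbol is `q`; S2 means the last 2 symbols are `qq`; S3 means the last 3 symbols are `qqq`; S4 means the last 4 symbols are `qqqq`. Accept only at S4, where the string currently ends in `qqqq`.
A 5-state machine:
        p   q  
>  S0   S0  S1 
   S1   S0  S2 
   S2   S0  S3 
   S3   S0  S4 
 * S4   S0  S4 
(> = start, * = accepting)

start=S0; accept=S4; S0-p>S0; S0-q>S1; S1-p>S0; S1-q>S2; S2-p>S0; S2-q>S3; S3-p>S0; S3-q>S4; S4-p>S0; S4-q>S4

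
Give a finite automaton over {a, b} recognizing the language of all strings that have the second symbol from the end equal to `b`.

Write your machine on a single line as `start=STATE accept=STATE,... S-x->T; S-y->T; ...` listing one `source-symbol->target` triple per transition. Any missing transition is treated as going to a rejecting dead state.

start=q0; accept=q5,q6; q0-a->q1; q0-b->q2; q1-a->q3; q1-b->q4; q2-a->q5; q2-b->q6; q3-a->q3; q3-b->q4; q4-a->q5; q4-b->q6; q5-a->q3; q5-b->q4; q6-a->q5; q6-b->q6

A DFA must remember the last 2 symbols (since which symbol is second-to-last isn't known until the input ends). Use one state per possible window of the last ≤2 symbols; accept from those whose window starts with `b`.
With 7 states:
        a   b  
>  q0   q1  q2 
   q1   q3  q4 
   q2   q5  q6 
   q3   q3  q4 
   q4   q5  q6 
 * q5   q3  q4 
 * q6   q5  q6 
(> = start, * = accepting)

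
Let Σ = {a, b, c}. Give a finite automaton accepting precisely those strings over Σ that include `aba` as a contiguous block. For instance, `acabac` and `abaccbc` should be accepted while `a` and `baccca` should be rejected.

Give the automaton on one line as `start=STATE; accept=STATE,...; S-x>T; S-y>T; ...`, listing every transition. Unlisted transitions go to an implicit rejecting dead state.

start=q0; accept=q3; q0-a>q1; q0-b>q0; q0-c>q0; q1-a>q1; q1-b>q2; q1-c>q0; q2-a>q3; q2-b>q0; q2-c>q0; q3-a>q3; q3-b>q3; q3-c>q3

Track how much of `aba` has been matched so far: state q0 is no progress, q3 is the absorbing accept state reached once `aba` has occurred. Intermediate states record partial matches; on a mismatch, fall back to the longest reusable overlap.
4 states suffice.
        a   b   c  
>  q0   q1  q0  q0 
   q1   q1  q2  q0 
   q2   q3  q0  q0 
 * q3   q3  q3  q3 
(> = start, * = accepting)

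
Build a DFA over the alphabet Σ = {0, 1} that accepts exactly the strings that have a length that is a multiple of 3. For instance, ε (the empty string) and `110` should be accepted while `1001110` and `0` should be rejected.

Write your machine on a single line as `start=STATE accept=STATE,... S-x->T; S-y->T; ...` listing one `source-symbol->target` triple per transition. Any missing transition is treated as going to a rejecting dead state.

start=S0; accept=S0; S0-0->S1; S0-1->S1; S1-0->S2; S1-1->S2; S2-0->S0; S2-1->S0

Count input length modulo 3: every symbol advances one step around the cycle S0 → S1 → S2 → S0. Accept at S0.
With 3 states:
        0   1  
>* S0   S1  S1 
   S1   S2  S2 
   S2   S0  S0 
(> = start, * = accepting)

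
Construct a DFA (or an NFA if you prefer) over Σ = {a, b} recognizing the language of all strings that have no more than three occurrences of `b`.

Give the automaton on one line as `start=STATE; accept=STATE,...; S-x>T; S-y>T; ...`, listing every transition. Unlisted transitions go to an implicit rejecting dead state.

Count `b`s, saturating at 4: states q0 through q3 mean 0 through 3 `b`s seen; q4 means more than 3. Each `b` increments (capped at q4); other symbols loop. Accept from {q0, q1, q2, q3}.
With 5 states:
        a   b  
>* q0   q0  q1 
 * q1   q1  q2 
 * q2   q2  q3 
 * q3   q3  q4 
   q4   q4  q4 
(> = start, * = accepting)

start=q0; accept=q0,q1,q2,q3; q0-a>q0; q0-b>q1; q1-a>q1; q1-b>q2; q2-a>q2; q2-b>q3; q3-a>q3; q3-b>q4; q4-a>q4; q4-b>q4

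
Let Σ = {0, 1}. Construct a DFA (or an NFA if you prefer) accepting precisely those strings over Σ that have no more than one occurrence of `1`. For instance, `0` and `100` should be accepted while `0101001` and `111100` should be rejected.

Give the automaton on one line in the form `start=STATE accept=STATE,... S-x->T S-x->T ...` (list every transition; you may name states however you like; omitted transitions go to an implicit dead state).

Only the number of `1`s matters, and only up to 2. Make a chain S0 → S1 → S2 advanced by each `1` (with S2 absorbing); every other symbol self-loops. The accepting set is {S0, S1}.
With 3 states:
        0   1  
>* S0   S0  S1 
 * S1   S1  S2 
   S2   S2  S2 
(> = start, * = accepting)

start=S0 accept=S0,S1 S0-0->S0 S0-1->S1 S1-0->S1 S1-1->S2 S2-0->S2 S2-1->S2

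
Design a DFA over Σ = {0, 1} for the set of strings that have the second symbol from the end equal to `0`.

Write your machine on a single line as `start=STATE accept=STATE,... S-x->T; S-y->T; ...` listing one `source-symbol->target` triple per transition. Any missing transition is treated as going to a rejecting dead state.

start=S0; accept=S3,S4; S0-0->S1; S0-1->S2; S1-0->S3; S1-1->S4; S2-0->S5; S2-1->S6; S3-0->S3; S3-1->S4; S4-0->S5; S4-1->S6; S5-0->S3; S5-1->S4; S6-0->S5; S6-1->S6

A DFA must remember the last 2 symbols (since which symbol is second-to-last isn't known until the input ends). Use one state per possible window of the last ≤2 symbols; accept from those whose window starts with `0`.
        0   1  
>  S0   S1  S2 
   S1   S3  S4 
   S2   S5  S6 
 * S3   S3  S4 
 * S4   S5  S6 
   S5   S3  S4 
   S6   S5  S6 
(> = start, * = accepting)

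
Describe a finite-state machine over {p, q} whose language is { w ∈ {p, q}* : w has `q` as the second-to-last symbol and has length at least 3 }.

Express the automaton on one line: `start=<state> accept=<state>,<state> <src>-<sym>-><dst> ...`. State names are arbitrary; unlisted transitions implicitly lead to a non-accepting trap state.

start=A accept=D,E A-p->B A-q->B B-p->B B-q->C C-p->D C-q->E D-p->B D-q->C E-p->D E-q->E

Handle the two conditions separately and then intersect. The first has 7 states tracking the last 2 symbols read; the second has 5 states tracking the input length, saturating at 4. A product state is a pair (one from each), accepting exactly when both do. Equivalent product states are then merged.
With 5 states:
       p  q 
>  A   B  B 
   B   B  C 
   C   D  E 
 * D   B  C 
 * E   D  E 
(> = start, * = accepting)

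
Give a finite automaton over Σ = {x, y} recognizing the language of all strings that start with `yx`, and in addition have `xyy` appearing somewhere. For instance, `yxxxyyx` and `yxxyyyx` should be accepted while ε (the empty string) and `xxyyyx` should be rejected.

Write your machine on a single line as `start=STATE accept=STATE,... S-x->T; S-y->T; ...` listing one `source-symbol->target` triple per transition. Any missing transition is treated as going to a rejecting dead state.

start=A; accept=F; A-x->B; A-y->C; B-x->B; B-y->B; C-x->D; C-y->B; D-x->D; D-y->E; E-x->D; E-y->F; F-x->F; F-y->F

Build one automaton per condition and run them in lockstep. One (4 states) tracks whether the input so far still matches the prefix `yx`; the other (4 states) tracks whether and how much of `xyy` has been seen. Each combined state is a pair, one component from each; accept when both components accept. Minimizing collapses redundant product states.
6 states suffice.
       x  y 
>  A   B  C 
   B   B  B 
   C   D  B 
   D   D  E 
   E   D  F 
 * F   F  F 
(> = start, * = accepting)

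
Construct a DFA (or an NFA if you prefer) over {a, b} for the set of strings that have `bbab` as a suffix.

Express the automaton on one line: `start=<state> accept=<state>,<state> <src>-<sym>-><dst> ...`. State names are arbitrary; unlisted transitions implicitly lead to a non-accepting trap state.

Remember how much of `bbab` the current input suffix matches. State s0 means no match yet; s1 means the last symbol is `b`; s2 means the last 2 symbols are `bb`; s3 means the last 3 symbols are `bba`; s4 means the last 4 symbols are `bbab`. Only s4 accepts. On a mismatch, fall back to the longest proper suffix that is still a prefix of `bbab`.
A 5-state machine:
        a   b  
>  s0   s0  s1 
   s1   s0  s2 
   s2   s3  s2 
   s3   s0  s4 
 * s4   s0  s2 
(> = start, * = accepting)

start=s0 accept=s4 s0-a->s0 s0-b->s1 s1-a->s0 s1-b->s2 s2-a->s3 s2-b->s2 s3-a->s0 s3-b->s4 s4-a->s0 s4-b->s2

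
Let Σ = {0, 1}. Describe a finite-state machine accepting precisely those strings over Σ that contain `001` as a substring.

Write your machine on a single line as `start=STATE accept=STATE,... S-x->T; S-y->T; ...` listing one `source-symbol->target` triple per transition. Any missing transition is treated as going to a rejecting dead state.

States q0..q2 record the length of the longest prefix of `001` that matches the current input suffix. Reaching q3 means `001` has been seen, and we stay there forever. Accept from q3.
4 states suffice.
        0   1  
>  q0   q1  q0 
   q1   q2  q0 
   q2   q2  q3 
 * q3   q3  q3 
(> = start, * = accepting)

start=q0; accept=q3; q0-0->q1; q0-1->q0; q1-0->q2; q1-1->q0; q2-0->q2; q2-1->q3; q3-0->q3; q3-1->q3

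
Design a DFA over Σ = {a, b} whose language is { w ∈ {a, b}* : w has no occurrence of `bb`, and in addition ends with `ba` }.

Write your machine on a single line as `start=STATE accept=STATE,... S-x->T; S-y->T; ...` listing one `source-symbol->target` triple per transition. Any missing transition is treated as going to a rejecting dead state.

Handle the two conditions separately and then intersect. One (3 states) tracks partial matches of the forbidden pattern `bb`; the other (3 states) tracks how much of the suffix `ba` has currently been matched. Each combined state is a pair, one component from each; accept when both components accept.
6 states suffice.
        a   b  
>  s0   s0  s1 
   s1   s2  s3 
 * s2   s0  s1 
   s3   s4  s3 
   s4   s5  s3 
   s5   s5  s3 
(> = start, * = accepting)

start=s0; accept=s2; s0-a->s0; s0-b->s1; s1-a->s2; s1-b->s3; s2-a->s0; s2-b->s1; s3-a->s4; s3-b->s3; s4-a->s5; s4-b->s3; s5-a->s5; s5-b->s3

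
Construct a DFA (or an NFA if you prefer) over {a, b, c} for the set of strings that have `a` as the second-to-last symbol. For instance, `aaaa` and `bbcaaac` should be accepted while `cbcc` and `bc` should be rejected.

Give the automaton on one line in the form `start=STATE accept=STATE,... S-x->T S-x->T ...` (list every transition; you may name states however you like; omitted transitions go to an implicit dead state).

start=S0 accept=S4,S5,S6 S0-a->S1 S0-b->S2 S0-c->S3 S1-a->S4 S1-b->S5 S1-c->S6 S2-a->S7 S2-b->S8 S2-c->S9 S3-a->S10 S3-b->S11 S3-c->S12 S4-a->S4 S4-b->S5 S4-c->S6 S5-a->S7 S5-b->S8 S5-c->S9 S6-a->S10 S6-b->S11 S6-c->S12 S7-a->S4 S7-b->S5 S7-c->S6 S8-a->S7 S8-b->S8 S8-c->S9 S9-a->S10 S9-b->S11 S9-c->S12 S10-a->S4 S10-b->S5 S10-c->S6 S11-a->S7 S11-b->S8 S11-c->S9 S12-a->S10 S12-b->S11 S12-c->S12

A DFA must remember the last 2 symbols (since which symbol is second-to-last isn't known until the input ends). Use one state per possible window of the last ≤2 symbols; accept from those whose window starts with `a`.
13 states suffice.
          a    b    c  
>  S0     S1   S2   S3 
   S1     S4   S5   S6 
   S2     S7   S8   S9 
   S3    S10  S11  S12 
 * S4     S4   S5   S6 
 * S5     S7   S8   S9 
 * S6    S10  S11  S12 
   S7     S4   S5   S6 
   S8     S7   S8   S9 
   S9    S10  S11  S12 
   S10    S4   S5   S6 
   S11    S7   S8   S9 
   S12   S10  S11  S12 
(> = start, * = accepting)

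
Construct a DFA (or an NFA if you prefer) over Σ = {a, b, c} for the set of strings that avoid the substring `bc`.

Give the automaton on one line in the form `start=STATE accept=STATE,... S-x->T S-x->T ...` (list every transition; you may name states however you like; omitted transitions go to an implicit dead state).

start=q0 accept=q0,q1 q0-a->q0 q0-b->q1 q0-c->q0 q1-a->q0 q1-b->q1 q1-c->q2 q2-a->q2 q2-b->q2 q2-c->q2

This is the complement of 'contains `bc`'. Use the same substring-matching states — q0 through q2 holding how much of `bc` has just been matched — but flip the accepting set: everything except the trap q2 accepts.
3 states suffice.
        a   b   c  
>* q0   q0  q1  q0 
 * q1   q0  q1  q2 
   q2   q2  q2  q2 
(> = start, * = accepting)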